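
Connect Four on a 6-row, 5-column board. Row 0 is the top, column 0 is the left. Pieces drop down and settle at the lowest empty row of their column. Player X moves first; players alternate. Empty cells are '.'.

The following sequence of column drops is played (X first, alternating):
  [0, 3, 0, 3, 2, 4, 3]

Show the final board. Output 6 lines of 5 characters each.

Move 1: X drops in col 0, lands at row 5
Move 2: O drops in col 3, lands at row 5
Move 3: X drops in col 0, lands at row 4
Move 4: O drops in col 3, lands at row 4
Move 5: X drops in col 2, lands at row 5
Move 6: O drops in col 4, lands at row 5
Move 7: X drops in col 3, lands at row 3

Answer: .....
.....
.....
...X.
X..O.
X.XOO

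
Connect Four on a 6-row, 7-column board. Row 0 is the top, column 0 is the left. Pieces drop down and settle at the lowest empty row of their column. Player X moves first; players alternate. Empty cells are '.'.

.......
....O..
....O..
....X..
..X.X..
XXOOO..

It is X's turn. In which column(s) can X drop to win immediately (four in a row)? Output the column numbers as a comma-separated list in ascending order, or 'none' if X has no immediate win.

col 0: drop X → no win
col 1: drop X → no win
col 2: drop X → no win
col 3: drop X → no win
col 4: drop X → no win
col 5: drop X → no win
col 6: drop X → no win

Answer: none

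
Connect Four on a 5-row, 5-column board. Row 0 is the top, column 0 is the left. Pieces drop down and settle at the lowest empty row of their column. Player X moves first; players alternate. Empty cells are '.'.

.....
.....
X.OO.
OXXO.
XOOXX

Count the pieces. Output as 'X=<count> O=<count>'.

X=6 O=6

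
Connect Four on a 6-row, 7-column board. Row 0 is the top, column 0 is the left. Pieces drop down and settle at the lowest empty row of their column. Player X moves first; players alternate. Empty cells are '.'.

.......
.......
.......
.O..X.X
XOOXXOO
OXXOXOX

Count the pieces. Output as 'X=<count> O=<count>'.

X=9 O=8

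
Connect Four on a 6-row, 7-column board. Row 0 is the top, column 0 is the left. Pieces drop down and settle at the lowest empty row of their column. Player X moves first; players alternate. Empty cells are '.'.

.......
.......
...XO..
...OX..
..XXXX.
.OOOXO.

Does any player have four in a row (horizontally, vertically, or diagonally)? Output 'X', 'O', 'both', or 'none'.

X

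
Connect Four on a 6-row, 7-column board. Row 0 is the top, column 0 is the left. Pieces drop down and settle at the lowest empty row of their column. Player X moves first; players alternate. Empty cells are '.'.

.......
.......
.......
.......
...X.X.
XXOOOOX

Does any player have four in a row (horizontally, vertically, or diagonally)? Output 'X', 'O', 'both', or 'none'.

O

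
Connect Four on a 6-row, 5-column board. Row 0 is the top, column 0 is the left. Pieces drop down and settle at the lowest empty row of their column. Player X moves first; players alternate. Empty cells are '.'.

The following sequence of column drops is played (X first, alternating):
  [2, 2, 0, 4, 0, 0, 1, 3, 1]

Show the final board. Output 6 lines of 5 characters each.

Move 1: X drops in col 2, lands at row 5
Move 2: O drops in col 2, lands at row 4
Move 3: X drops in col 0, lands at row 5
Move 4: O drops in col 4, lands at row 5
Move 5: X drops in col 0, lands at row 4
Move 6: O drops in col 0, lands at row 3
Move 7: X drops in col 1, lands at row 5
Move 8: O drops in col 3, lands at row 5
Move 9: X drops in col 1, lands at row 4

Answer: .....
.....
.....
O....
XXO..
XXXOO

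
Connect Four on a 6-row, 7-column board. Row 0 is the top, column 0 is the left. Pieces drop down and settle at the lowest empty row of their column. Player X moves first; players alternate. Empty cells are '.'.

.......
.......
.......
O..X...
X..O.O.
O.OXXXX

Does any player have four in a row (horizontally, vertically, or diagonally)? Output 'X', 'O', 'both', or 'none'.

X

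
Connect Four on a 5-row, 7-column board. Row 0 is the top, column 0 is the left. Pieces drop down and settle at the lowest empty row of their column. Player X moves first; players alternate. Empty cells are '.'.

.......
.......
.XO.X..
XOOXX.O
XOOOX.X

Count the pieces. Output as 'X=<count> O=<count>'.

X=8 O=7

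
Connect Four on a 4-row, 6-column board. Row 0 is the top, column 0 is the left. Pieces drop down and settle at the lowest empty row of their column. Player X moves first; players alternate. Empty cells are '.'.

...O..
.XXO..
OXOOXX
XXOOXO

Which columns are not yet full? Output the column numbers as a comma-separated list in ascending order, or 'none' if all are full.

Answer: 0,1,2,4,5

Derivation:
col 0: top cell = '.' → open
col 1: top cell = '.' → open
col 2: top cell = '.' → open
col 3: top cell = 'O' → FULL
col 4: top cell = '.' → open
col 5: top cell = '.' → open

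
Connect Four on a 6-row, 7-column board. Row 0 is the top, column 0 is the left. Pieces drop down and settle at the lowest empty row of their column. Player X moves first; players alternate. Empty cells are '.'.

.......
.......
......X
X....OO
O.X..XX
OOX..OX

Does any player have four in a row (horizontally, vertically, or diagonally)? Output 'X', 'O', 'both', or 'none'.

none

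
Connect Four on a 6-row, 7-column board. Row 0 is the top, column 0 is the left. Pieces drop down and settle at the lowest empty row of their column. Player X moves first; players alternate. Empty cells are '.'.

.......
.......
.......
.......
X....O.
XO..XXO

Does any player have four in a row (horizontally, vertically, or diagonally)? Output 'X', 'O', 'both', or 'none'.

none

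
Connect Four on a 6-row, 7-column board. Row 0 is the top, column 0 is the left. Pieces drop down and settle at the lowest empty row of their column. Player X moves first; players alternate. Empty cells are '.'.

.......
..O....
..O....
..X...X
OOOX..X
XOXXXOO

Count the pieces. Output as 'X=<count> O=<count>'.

X=8 O=8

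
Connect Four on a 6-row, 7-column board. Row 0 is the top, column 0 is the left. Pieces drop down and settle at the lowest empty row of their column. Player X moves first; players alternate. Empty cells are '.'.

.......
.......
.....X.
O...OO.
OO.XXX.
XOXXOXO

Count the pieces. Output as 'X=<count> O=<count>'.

X=8 O=8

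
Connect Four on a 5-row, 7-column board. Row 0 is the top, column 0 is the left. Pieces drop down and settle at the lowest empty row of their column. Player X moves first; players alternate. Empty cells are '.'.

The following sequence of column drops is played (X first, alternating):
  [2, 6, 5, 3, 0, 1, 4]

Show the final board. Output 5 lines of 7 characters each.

Move 1: X drops in col 2, lands at row 4
Move 2: O drops in col 6, lands at row 4
Move 3: X drops in col 5, lands at row 4
Move 4: O drops in col 3, lands at row 4
Move 5: X drops in col 0, lands at row 4
Move 6: O drops in col 1, lands at row 4
Move 7: X drops in col 4, lands at row 4

Answer: .......
.......
.......
.......
XOXOXXO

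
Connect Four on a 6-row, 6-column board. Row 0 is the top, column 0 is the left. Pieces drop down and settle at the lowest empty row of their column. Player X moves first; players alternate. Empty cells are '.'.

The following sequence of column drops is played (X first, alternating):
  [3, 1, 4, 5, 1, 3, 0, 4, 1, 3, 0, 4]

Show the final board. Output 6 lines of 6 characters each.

Answer: ......
......
......
.X.OO.
XX.OO.
XO.XXO

Derivation:
Move 1: X drops in col 3, lands at row 5
Move 2: O drops in col 1, lands at row 5
Move 3: X drops in col 4, lands at row 5
Move 4: O drops in col 5, lands at row 5
Move 5: X drops in col 1, lands at row 4
Move 6: O drops in col 3, lands at row 4
Move 7: X drops in col 0, lands at row 5
Move 8: O drops in col 4, lands at row 4
Move 9: X drops in col 1, lands at row 3
Move 10: O drops in col 3, lands at row 3
Move 11: X drops in col 0, lands at row 4
Move 12: O drops in col 4, lands at row 3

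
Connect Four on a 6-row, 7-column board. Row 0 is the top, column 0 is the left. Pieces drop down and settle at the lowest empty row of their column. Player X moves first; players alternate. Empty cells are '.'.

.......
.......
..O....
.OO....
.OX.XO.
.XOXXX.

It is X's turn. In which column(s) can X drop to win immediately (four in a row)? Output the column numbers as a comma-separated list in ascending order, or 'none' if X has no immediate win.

col 0: drop X → no win
col 1: drop X → no win
col 2: drop X → no win
col 3: drop X → no win
col 4: drop X → no win
col 5: drop X → no win
col 6: drop X → WIN!

Answer: 6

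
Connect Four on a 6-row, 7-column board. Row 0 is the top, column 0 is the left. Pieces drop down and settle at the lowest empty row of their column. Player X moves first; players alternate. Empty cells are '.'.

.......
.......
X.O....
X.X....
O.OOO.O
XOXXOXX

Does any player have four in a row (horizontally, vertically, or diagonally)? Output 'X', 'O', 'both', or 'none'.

none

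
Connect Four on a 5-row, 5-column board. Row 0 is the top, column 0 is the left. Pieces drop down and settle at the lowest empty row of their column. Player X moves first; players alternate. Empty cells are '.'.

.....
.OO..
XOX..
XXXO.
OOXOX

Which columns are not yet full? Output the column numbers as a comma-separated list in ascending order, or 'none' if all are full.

col 0: top cell = '.' → open
col 1: top cell = '.' → open
col 2: top cell = '.' → open
col 3: top cell = '.' → open
col 4: top cell = '.' → open

Answer: 0,1,2,3,4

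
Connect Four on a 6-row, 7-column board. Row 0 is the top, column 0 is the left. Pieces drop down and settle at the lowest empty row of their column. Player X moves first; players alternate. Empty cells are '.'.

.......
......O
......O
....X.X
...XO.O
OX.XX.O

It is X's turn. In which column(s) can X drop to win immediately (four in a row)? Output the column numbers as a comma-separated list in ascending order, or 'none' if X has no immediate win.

col 0: drop X → no win
col 1: drop X → no win
col 2: drop X → WIN!
col 3: drop X → no win
col 4: drop X → no win
col 5: drop X → no win
col 6: drop X → no win

Answer: 2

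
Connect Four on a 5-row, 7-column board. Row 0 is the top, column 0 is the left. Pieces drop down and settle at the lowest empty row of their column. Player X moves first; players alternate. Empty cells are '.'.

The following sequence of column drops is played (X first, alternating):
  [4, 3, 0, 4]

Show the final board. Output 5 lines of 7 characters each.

Move 1: X drops in col 4, lands at row 4
Move 2: O drops in col 3, lands at row 4
Move 3: X drops in col 0, lands at row 4
Move 4: O drops in col 4, lands at row 3

Answer: .......
.......
.......
....O..
X..OX..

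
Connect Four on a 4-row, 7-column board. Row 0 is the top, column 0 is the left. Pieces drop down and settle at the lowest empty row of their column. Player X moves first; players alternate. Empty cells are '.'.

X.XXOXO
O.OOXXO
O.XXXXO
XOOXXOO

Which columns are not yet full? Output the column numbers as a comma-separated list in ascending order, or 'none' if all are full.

col 0: top cell = 'X' → FULL
col 1: top cell = '.' → open
col 2: top cell = 'X' → FULL
col 3: top cell = 'X' → FULL
col 4: top cell = 'O' → FULL
col 5: top cell = 'X' → FULL
col 6: top cell = 'O' → FULL

Answer: 1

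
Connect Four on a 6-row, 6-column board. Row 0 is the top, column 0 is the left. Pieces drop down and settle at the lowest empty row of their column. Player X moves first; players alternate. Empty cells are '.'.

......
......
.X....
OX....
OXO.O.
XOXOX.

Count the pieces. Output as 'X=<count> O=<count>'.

X=6 O=6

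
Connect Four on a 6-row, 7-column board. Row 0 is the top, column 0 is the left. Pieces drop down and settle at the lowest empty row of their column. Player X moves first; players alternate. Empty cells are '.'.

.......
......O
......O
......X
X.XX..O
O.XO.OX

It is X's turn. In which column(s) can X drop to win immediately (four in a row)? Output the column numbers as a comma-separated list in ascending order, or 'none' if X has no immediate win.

Answer: none

Derivation:
col 0: drop X → no win
col 1: drop X → no win
col 2: drop X → no win
col 3: drop X → no win
col 4: drop X → no win
col 5: drop X → no win
col 6: drop X → no win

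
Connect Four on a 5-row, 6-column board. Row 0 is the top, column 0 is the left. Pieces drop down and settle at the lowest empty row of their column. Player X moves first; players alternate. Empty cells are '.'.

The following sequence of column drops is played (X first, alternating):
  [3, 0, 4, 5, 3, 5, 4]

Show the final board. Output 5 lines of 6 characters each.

Move 1: X drops in col 3, lands at row 4
Move 2: O drops in col 0, lands at row 4
Move 3: X drops in col 4, lands at row 4
Move 4: O drops in col 5, lands at row 4
Move 5: X drops in col 3, lands at row 3
Move 6: O drops in col 5, lands at row 3
Move 7: X drops in col 4, lands at row 3

Answer: ......
......
......
...XXO
O..XXO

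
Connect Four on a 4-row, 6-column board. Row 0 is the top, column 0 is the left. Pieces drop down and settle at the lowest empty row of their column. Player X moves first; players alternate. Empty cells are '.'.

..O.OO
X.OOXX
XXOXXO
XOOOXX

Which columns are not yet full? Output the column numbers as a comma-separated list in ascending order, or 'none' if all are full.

col 0: top cell = '.' → open
col 1: top cell = '.' → open
col 2: top cell = 'O' → FULL
col 3: top cell = '.' → open
col 4: top cell = 'O' → FULL
col 5: top cell = 'O' → FULL

Answer: 0,1,3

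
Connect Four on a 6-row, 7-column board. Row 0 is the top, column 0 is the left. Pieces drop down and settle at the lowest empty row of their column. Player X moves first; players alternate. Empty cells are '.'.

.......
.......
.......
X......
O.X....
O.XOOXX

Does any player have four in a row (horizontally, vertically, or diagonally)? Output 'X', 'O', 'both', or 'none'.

none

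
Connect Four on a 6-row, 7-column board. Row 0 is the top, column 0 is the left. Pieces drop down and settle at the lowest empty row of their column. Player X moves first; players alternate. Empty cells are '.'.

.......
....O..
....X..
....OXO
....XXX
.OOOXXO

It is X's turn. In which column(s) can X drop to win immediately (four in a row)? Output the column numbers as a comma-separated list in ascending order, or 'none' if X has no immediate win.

col 0: drop X → no win
col 1: drop X → no win
col 2: drop X → no win
col 3: drop X → WIN!
col 4: drop X → no win
col 5: drop X → WIN!
col 6: drop X → no win

Answer: 3,5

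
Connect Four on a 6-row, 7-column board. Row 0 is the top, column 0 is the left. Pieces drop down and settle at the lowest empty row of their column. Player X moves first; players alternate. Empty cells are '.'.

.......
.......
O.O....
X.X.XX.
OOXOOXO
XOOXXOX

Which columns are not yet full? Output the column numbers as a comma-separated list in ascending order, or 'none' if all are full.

col 0: top cell = '.' → open
col 1: top cell = '.' → open
col 2: top cell = '.' → open
col 3: top cell = '.' → open
col 4: top cell = '.' → open
col 5: top cell = '.' → open
col 6: top cell = '.' → open

Answer: 0,1,2,3,4,5,6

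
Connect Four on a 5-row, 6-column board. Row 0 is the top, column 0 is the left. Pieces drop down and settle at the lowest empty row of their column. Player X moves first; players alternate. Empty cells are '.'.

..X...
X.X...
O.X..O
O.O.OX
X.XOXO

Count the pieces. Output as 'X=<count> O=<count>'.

X=8 O=7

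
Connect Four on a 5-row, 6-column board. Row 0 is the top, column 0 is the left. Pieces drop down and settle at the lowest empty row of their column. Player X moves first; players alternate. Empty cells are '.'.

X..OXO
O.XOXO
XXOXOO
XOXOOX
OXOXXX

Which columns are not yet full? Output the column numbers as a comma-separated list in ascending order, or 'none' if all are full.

col 0: top cell = 'X' → FULL
col 1: top cell = '.' → open
col 2: top cell = '.' → open
col 3: top cell = 'O' → FULL
col 4: top cell = 'X' → FULL
col 5: top cell = 'O' → FULL

Answer: 1,2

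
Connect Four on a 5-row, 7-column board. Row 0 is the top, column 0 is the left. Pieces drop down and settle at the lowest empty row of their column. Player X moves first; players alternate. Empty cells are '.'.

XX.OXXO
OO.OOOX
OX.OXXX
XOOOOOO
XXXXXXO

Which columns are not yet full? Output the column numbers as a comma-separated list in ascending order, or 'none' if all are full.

col 0: top cell = 'X' → FULL
col 1: top cell = 'X' → FULL
col 2: top cell = '.' → open
col 3: top cell = 'O' → FULL
col 4: top cell = 'X' → FULL
col 5: top cell = 'X' → FULL
col 6: top cell = 'O' → FULL

Answer: 2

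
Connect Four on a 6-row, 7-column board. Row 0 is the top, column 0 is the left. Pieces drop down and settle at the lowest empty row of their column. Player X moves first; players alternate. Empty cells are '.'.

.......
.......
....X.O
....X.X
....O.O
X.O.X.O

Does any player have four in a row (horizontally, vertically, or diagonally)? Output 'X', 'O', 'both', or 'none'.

none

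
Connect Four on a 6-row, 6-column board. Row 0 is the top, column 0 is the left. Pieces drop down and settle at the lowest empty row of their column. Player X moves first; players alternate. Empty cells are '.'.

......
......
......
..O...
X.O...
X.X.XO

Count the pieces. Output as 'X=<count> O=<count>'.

X=4 O=3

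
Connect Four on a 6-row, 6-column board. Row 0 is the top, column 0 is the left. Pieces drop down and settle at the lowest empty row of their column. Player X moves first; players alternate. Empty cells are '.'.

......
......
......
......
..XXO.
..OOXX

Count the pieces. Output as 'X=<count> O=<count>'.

X=4 O=3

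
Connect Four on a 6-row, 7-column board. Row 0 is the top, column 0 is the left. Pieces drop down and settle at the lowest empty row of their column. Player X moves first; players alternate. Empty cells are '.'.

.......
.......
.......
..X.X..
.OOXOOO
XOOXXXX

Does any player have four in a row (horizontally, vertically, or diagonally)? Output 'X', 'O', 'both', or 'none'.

X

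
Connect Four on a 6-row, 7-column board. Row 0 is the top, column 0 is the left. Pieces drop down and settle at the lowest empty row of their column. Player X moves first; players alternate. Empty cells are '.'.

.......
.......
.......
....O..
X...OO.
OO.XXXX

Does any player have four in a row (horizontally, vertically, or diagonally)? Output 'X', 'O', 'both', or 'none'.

X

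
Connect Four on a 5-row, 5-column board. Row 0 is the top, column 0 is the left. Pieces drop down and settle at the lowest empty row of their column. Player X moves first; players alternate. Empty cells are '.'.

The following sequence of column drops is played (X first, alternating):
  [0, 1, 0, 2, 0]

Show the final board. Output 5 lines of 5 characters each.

Answer: .....
.....
X....
X....
XOO..

Derivation:
Move 1: X drops in col 0, lands at row 4
Move 2: O drops in col 1, lands at row 4
Move 3: X drops in col 0, lands at row 3
Move 4: O drops in col 2, lands at row 4
Move 5: X drops in col 0, lands at row 2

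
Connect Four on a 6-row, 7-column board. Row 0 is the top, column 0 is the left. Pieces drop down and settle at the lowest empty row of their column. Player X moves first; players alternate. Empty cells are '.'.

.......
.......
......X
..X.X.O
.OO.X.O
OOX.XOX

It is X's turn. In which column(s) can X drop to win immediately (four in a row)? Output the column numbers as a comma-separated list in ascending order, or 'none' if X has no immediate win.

Answer: 4

Derivation:
col 0: drop X → no win
col 1: drop X → no win
col 2: drop X → no win
col 3: drop X → no win
col 4: drop X → WIN!
col 5: drop X → no win
col 6: drop X → no win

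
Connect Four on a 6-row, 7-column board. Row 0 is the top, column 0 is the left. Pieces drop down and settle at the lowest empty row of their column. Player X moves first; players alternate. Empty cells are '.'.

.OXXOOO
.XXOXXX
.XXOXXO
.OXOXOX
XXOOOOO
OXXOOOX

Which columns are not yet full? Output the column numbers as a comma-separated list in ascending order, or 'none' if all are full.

col 0: top cell = '.' → open
col 1: top cell = 'O' → FULL
col 2: top cell = 'X' → FULL
col 3: top cell = 'X' → FULL
col 4: top cell = 'O' → FULL
col 5: top cell = 'O' → FULL
col 6: top cell = 'O' → FULL

Answer: 0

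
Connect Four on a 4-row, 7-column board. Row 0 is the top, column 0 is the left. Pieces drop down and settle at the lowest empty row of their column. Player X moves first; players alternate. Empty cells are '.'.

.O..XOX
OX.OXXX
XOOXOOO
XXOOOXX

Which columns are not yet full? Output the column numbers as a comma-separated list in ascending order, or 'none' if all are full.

col 0: top cell = '.' → open
col 1: top cell = 'O' → FULL
col 2: top cell = '.' → open
col 3: top cell = '.' → open
col 4: top cell = 'X' → FULL
col 5: top cell = 'O' → FULL
col 6: top cell = 'X' → FULL

Answer: 0,2,3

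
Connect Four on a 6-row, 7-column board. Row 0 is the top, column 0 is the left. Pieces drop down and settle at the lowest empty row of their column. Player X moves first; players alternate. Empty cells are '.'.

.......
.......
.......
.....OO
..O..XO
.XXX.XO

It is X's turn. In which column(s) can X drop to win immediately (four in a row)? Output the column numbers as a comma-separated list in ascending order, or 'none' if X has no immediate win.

col 0: drop X → WIN!
col 1: drop X → no win
col 2: drop X → no win
col 3: drop X → no win
col 4: drop X → WIN!
col 5: drop X → no win
col 6: drop X → no win

Answer: 0,4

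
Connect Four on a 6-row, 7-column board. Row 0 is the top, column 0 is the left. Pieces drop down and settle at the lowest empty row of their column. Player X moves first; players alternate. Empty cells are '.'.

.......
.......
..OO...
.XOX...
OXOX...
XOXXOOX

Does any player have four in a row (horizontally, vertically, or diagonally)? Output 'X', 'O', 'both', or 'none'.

none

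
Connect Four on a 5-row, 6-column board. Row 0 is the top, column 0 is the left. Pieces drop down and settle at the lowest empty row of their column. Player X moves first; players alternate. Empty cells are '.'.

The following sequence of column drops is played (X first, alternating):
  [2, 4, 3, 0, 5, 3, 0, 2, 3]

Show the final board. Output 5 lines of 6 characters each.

Answer: ......
......
...X..
X.OO..
O.XXOX

Derivation:
Move 1: X drops in col 2, lands at row 4
Move 2: O drops in col 4, lands at row 4
Move 3: X drops in col 3, lands at row 4
Move 4: O drops in col 0, lands at row 4
Move 5: X drops in col 5, lands at row 4
Move 6: O drops in col 3, lands at row 3
Move 7: X drops in col 0, lands at row 3
Move 8: O drops in col 2, lands at row 3
Move 9: X drops in col 3, lands at row 2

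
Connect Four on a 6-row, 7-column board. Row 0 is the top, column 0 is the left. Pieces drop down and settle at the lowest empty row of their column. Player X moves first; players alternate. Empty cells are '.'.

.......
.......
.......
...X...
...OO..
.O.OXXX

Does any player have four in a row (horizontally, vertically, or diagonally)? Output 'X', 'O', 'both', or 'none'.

none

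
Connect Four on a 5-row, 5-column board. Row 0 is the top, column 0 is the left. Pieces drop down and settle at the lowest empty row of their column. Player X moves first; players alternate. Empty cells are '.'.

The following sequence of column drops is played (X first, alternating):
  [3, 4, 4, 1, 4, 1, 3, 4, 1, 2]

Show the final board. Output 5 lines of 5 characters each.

Answer: .....
....O
.X..X
.O.XX
.OOXO

Derivation:
Move 1: X drops in col 3, lands at row 4
Move 2: O drops in col 4, lands at row 4
Move 3: X drops in col 4, lands at row 3
Move 4: O drops in col 1, lands at row 4
Move 5: X drops in col 4, lands at row 2
Move 6: O drops in col 1, lands at row 3
Move 7: X drops in col 3, lands at row 3
Move 8: O drops in col 4, lands at row 1
Move 9: X drops in col 1, lands at row 2
Move 10: O drops in col 2, lands at row 4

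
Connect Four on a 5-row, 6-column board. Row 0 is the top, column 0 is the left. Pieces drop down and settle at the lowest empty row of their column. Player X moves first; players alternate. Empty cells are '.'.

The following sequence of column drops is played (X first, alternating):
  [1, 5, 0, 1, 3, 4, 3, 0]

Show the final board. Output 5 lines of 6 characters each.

Answer: ......
......
......
OO.X..
XX.XOO

Derivation:
Move 1: X drops in col 1, lands at row 4
Move 2: O drops in col 5, lands at row 4
Move 3: X drops in col 0, lands at row 4
Move 4: O drops in col 1, lands at row 3
Move 5: X drops in col 3, lands at row 4
Move 6: O drops in col 4, lands at row 4
Move 7: X drops in col 3, lands at row 3
Move 8: O drops in col 0, lands at row 3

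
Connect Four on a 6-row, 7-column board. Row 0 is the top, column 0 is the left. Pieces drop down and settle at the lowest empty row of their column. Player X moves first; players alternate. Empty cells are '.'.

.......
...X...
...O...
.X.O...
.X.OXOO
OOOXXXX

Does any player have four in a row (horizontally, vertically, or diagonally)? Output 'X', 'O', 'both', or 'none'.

X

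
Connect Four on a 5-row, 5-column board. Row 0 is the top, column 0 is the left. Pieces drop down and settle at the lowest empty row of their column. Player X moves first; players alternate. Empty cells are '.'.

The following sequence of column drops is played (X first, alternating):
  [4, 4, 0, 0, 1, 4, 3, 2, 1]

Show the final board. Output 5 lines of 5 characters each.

Move 1: X drops in col 4, lands at row 4
Move 2: O drops in col 4, lands at row 3
Move 3: X drops in col 0, lands at row 4
Move 4: O drops in col 0, lands at row 3
Move 5: X drops in col 1, lands at row 4
Move 6: O drops in col 4, lands at row 2
Move 7: X drops in col 3, lands at row 4
Move 8: O drops in col 2, lands at row 4
Move 9: X drops in col 1, lands at row 3

Answer: .....
.....
....O
OX..O
XXOXX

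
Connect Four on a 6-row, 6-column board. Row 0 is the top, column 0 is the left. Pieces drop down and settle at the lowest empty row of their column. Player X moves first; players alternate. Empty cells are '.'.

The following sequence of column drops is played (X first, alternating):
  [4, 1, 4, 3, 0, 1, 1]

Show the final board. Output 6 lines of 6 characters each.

Answer: ......
......
......
.X....
.O..X.
XO.OX.

Derivation:
Move 1: X drops in col 4, lands at row 5
Move 2: O drops in col 1, lands at row 5
Move 3: X drops in col 4, lands at row 4
Move 4: O drops in col 3, lands at row 5
Move 5: X drops in col 0, lands at row 5
Move 6: O drops in col 1, lands at row 4
Move 7: X drops in col 1, lands at row 3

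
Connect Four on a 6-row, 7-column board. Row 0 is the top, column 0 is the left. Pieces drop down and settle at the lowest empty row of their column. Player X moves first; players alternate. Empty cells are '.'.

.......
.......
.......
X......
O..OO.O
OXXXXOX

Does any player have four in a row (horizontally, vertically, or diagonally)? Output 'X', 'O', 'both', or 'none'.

X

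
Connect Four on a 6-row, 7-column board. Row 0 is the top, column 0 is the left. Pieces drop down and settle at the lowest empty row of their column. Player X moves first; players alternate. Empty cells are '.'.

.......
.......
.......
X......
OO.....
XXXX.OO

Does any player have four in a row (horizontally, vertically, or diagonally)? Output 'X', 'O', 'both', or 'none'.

X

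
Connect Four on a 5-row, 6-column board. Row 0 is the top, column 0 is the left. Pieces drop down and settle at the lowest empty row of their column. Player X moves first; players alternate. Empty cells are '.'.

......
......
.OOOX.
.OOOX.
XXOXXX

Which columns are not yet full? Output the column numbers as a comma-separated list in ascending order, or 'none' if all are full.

Answer: 0,1,2,3,4,5

Derivation:
col 0: top cell = '.' → open
col 1: top cell = '.' → open
col 2: top cell = '.' → open
col 3: top cell = '.' → open
col 4: top cell = '.' → open
col 5: top cell = '.' → open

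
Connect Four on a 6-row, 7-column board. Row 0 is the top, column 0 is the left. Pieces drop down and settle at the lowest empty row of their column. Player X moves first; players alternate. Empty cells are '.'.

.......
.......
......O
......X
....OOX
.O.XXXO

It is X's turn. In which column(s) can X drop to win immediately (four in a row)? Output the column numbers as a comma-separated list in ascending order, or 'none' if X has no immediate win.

col 0: drop X → no win
col 1: drop X → no win
col 2: drop X → WIN!
col 3: drop X → no win
col 4: drop X → no win
col 5: drop X → no win
col 6: drop X → no win

Answer: 2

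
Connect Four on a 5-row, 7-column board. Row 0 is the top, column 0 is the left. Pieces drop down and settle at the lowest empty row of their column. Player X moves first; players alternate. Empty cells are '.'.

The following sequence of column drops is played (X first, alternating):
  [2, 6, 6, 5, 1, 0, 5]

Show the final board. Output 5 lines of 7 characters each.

Answer: .......
.......
.......
.....XX
OXX..OO

Derivation:
Move 1: X drops in col 2, lands at row 4
Move 2: O drops in col 6, lands at row 4
Move 3: X drops in col 6, lands at row 3
Move 4: O drops in col 5, lands at row 4
Move 5: X drops in col 1, lands at row 4
Move 6: O drops in col 0, lands at row 4
Move 7: X drops in col 5, lands at row 3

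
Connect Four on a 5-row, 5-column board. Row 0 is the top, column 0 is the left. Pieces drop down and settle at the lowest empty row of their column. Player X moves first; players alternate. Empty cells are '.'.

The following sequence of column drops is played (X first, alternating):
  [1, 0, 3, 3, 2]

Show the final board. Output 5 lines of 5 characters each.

Move 1: X drops in col 1, lands at row 4
Move 2: O drops in col 0, lands at row 4
Move 3: X drops in col 3, lands at row 4
Move 4: O drops in col 3, lands at row 3
Move 5: X drops in col 2, lands at row 4

Answer: .....
.....
.....
...O.
OXXX.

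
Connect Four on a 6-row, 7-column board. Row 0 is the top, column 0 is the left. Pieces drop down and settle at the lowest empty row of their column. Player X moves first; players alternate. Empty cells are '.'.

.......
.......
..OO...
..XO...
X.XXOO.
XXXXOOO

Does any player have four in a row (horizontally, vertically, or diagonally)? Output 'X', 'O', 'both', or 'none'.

both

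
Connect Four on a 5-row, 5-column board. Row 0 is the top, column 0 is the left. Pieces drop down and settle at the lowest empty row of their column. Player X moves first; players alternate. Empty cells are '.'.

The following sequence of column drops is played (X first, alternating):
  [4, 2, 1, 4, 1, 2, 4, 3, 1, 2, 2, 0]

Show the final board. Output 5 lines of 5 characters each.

Answer: .....
..X..
.XO.X
.XO.O
OXOOX

Derivation:
Move 1: X drops in col 4, lands at row 4
Move 2: O drops in col 2, lands at row 4
Move 3: X drops in col 1, lands at row 4
Move 4: O drops in col 4, lands at row 3
Move 5: X drops in col 1, lands at row 3
Move 6: O drops in col 2, lands at row 3
Move 7: X drops in col 4, lands at row 2
Move 8: O drops in col 3, lands at row 4
Move 9: X drops in col 1, lands at row 2
Move 10: O drops in col 2, lands at row 2
Move 11: X drops in col 2, lands at row 1
Move 12: O drops in col 0, lands at row 4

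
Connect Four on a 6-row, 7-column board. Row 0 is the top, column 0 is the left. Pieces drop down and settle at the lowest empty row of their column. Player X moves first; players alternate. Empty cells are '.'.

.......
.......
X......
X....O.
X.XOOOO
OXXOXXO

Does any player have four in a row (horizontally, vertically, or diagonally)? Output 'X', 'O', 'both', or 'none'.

O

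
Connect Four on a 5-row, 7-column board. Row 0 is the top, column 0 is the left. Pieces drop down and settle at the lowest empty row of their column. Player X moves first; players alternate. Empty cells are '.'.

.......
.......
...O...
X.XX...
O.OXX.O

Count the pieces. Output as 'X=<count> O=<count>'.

X=5 O=4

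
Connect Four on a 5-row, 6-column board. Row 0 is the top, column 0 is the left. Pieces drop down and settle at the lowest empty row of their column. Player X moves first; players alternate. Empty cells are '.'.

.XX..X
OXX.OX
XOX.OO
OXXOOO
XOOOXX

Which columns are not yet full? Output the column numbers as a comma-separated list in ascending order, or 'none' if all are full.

col 0: top cell = '.' → open
col 1: top cell = 'X' → FULL
col 2: top cell = 'X' → FULL
col 3: top cell = '.' → open
col 4: top cell = '.' → open
col 5: top cell = 'X' → FULL

Answer: 0,3,4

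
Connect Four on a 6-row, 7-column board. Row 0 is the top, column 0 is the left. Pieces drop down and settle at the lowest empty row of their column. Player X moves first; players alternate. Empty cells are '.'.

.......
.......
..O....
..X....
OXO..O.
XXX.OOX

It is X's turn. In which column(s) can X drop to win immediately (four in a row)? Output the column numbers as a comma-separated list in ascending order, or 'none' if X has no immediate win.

Answer: 3

Derivation:
col 0: drop X → no win
col 1: drop X → no win
col 2: drop X → no win
col 3: drop X → WIN!
col 4: drop X → no win
col 5: drop X → no win
col 6: drop X → no win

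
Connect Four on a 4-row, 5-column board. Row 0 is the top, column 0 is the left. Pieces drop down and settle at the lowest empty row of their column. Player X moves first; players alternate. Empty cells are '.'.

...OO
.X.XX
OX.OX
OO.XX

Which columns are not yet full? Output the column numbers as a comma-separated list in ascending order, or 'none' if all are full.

Answer: 0,1,2

Derivation:
col 0: top cell = '.' → open
col 1: top cell = '.' → open
col 2: top cell = '.' → open
col 3: top cell = 'O' → FULL
col 4: top cell = 'O' → FULL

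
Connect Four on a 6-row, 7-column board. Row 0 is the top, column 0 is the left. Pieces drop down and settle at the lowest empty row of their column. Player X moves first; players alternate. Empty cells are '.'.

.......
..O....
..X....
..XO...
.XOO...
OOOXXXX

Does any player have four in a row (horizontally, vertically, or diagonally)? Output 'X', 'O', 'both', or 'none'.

X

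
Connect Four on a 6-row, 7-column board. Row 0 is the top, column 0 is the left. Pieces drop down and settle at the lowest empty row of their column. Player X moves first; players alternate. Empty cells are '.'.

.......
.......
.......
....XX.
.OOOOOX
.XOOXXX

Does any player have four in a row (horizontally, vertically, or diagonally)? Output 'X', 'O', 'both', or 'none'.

O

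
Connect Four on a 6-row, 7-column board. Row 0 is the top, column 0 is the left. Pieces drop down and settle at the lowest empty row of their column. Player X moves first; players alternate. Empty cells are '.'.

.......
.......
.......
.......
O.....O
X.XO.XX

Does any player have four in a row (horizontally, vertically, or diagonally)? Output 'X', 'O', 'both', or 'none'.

none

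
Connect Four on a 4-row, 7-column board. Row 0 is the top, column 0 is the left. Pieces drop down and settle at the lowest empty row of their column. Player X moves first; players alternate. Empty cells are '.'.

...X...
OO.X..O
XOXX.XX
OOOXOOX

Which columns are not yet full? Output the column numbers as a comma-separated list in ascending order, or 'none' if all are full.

col 0: top cell = '.' → open
col 1: top cell = '.' → open
col 2: top cell = '.' → open
col 3: top cell = 'X' → FULL
col 4: top cell = '.' → open
col 5: top cell = '.' → open
col 6: top cell = '.' → open

Answer: 0,1,2,4,5,6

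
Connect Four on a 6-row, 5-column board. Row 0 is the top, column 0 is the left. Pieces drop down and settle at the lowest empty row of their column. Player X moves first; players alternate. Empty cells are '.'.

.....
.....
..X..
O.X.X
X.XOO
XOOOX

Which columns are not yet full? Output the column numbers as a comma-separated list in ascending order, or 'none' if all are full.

Answer: 0,1,2,3,4

Derivation:
col 0: top cell = '.' → open
col 1: top cell = '.' → open
col 2: top cell = '.' → open
col 3: top cell = '.' → open
col 4: top cell = '.' → open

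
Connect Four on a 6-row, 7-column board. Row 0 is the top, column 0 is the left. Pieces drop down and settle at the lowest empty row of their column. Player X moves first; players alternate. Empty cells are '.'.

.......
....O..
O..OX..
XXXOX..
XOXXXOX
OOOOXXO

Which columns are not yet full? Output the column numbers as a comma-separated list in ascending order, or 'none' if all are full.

col 0: top cell = '.' → open
col 1: top cell = '.' → open
col 2: top cell = '.' → open
col 3: top cell = '.' → open
col 4: top cell = '.' → open
col 5: top cell = '.' → open
col 6: top cell = '.' → open

Answer: 0,1,2,3,4,5,6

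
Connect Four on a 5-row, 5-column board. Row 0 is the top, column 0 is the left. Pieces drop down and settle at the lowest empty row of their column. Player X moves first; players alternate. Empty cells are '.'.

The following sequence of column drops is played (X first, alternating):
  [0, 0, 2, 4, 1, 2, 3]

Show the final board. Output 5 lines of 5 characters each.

Answer: .....
.....
.....
O.O..
XXXXO

Derivation:
Move 1: X drops in col 0, lands at row 4
Move 2: O drops in col 0, lands at row 3
Move 3: X drops in col 2, lands at row 4
Move 4: O drops in col 4, lands at row 4
Move 5: X drops in col 1, lands at row 4
Move 6: O drops in col 2, lands at row 3
Move 7: X drops in col 3, lands at row 4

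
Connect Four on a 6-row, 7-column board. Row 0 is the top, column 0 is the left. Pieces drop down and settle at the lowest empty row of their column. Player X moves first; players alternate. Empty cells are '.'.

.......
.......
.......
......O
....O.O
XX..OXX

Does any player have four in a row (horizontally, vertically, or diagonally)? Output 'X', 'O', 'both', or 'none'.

none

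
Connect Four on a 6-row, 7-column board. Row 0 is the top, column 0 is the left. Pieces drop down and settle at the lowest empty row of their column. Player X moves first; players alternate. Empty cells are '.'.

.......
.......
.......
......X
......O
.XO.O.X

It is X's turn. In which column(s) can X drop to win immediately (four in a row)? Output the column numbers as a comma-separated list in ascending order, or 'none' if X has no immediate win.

col 0: drop X → no win
col 1: drop X → no win
col 2: drop X → no win
col 3: drop X → no win
col 4: drop X → no win
col 5: drop X → no win
col 6: drop X → no win

Answer: none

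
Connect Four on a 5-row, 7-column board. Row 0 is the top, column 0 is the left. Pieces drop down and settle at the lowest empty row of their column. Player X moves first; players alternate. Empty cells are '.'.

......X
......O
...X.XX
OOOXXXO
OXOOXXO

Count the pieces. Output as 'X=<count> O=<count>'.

X=10 O=9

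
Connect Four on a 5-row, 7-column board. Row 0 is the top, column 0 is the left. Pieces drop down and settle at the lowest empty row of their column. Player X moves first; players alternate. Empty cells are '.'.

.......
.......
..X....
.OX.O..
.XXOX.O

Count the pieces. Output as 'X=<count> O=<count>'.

X=5 O=4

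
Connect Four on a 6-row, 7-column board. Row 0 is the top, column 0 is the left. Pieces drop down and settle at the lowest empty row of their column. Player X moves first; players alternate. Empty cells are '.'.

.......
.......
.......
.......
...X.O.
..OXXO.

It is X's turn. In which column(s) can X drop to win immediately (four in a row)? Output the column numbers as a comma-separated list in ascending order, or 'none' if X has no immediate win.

col 0: drop X → no win
col 1: drop X → no win
col 2: drop X → no win
col 3: drop X → no win
col 4: drop X → no win
col 5: drop X → no win
col 6: drop X → no win

Answer: none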